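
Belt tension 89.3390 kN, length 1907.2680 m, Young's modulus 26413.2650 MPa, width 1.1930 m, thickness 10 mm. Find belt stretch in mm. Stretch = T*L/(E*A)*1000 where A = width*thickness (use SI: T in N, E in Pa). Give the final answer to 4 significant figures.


A = 1.1930 * 0.01 = 0.01193 m^2
Stretch = 89.3390*1000 * 1907.2680 / (26413.2650e6 * 0.01193) * 1000
Stretch = 540.7 mm


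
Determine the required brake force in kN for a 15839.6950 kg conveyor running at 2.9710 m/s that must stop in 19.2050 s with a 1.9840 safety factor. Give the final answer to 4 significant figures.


F = 15839.6950 * 2.9710 / 19.2050 * 1.9840 / 1000
F = 4.862 kN


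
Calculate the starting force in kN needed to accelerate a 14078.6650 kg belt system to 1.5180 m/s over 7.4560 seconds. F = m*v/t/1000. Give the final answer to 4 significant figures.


F = 14078.6650 * 1.5180 / 7.4560 / 1000
F = 2.866 kN


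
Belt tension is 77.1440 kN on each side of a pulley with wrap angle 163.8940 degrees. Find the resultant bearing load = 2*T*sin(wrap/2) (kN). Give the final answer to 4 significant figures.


F = 2 * 77.1440 * sin(163.8940/2 deg)
F = 152.8 kN


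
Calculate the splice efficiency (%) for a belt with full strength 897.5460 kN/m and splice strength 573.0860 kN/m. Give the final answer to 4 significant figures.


Eff = 573.0860 / 897.5460 * 100
Eff = 63.85 %


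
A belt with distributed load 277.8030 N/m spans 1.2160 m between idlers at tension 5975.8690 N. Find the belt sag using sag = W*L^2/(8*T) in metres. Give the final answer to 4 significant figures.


sag = 277.8030 * 1.2160^2 / (8 * 5975.8690)
sag = 0.008592 m


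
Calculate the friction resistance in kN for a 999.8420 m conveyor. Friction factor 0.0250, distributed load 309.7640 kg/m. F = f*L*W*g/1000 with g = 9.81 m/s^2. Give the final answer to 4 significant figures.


F = 0.0250 * 999.8420 * 309.7640 * 9.81 / 1000
F = 75.96 kN


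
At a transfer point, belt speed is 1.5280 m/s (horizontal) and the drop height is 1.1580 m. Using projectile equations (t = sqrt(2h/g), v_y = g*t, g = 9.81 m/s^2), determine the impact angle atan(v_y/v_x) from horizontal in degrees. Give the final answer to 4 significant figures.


t = sqrt(2*1.1580/9.81) = 0.485886 s
v_y = 9.81 * 0.485886 = 4.76654 m/s
angle = atan(4.76654 / 1.5280) = 72.23 deg


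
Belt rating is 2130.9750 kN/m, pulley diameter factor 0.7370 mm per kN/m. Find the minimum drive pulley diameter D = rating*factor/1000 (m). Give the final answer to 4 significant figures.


D = 2130.9750 * 0.7370 / 1000
D = 1.571 m


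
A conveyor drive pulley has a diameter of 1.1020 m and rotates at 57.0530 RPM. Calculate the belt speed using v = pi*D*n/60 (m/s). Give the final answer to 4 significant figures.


v = pi * 1.1020 * 57.0530 / 60
v = 3.292 m/s


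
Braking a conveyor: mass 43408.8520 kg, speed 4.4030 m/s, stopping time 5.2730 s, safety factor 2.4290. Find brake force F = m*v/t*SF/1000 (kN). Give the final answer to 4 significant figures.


F = 43408.8520 * 4.4030 / 5.2730 * 2.4290 / 1000
F = 88.04 kN


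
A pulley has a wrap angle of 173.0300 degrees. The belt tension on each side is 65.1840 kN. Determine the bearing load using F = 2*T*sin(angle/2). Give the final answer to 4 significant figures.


F = 2 * 65.1840 * sin(173.0300/2 deg)
F = 130.1 kN


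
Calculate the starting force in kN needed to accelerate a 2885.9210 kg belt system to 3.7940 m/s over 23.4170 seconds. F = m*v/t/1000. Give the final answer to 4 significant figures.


F = 2885.9210 * 3.7940 / 23.4170 / 1000
F = 0.4676 kN


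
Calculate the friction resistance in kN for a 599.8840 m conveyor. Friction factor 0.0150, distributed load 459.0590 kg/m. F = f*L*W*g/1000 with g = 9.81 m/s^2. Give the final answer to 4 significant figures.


F = 0.0150 * 599.8840 * 459.0590 * 9.81 / 1000
F = 40.52 kN


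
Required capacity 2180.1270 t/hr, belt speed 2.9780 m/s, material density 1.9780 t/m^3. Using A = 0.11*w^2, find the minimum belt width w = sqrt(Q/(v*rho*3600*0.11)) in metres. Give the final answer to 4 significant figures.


A_req = 2180.1270 / (2.9780 * 1.9780 * 3600) = 0.102808 m^2
w = sqrt(0.102808 / 0.11)
w = 0.9668 m


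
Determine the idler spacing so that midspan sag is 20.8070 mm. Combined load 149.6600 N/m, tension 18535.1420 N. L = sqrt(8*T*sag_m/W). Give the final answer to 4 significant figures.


sag = 20.8070/1000 = 0.020807 m
L = sqrt(8 * 18535.1420 * 0.020807 / 149.6600)
L = 4.540 m


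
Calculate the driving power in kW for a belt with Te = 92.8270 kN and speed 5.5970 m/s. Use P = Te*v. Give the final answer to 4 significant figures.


P = Te * v = 92.8270 * 5.5970
P = 519.6 kW


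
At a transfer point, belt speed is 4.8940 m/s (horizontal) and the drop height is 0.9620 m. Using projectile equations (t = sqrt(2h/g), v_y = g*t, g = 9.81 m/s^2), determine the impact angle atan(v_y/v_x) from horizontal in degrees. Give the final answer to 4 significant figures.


t = sqrt(2*0.9620/9.81) = 0.442862 s
v_y = 9.81 * 0.442862 = 4.34448 m/s
angle = atan(4.34448 / 4.8940) = 41.60 deg


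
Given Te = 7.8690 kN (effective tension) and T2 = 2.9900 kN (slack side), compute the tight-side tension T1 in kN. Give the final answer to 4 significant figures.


T1 = Te + T2 = 7.8690 + 2.9900
T1 = 10.86 kN


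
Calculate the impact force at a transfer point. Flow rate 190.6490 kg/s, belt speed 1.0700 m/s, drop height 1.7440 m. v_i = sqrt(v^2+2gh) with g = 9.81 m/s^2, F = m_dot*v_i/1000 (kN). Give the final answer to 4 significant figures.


v_i = sqrt(1.0700^2 + 2*9.81*1.7440) = 5.94661 m/s
F = 190.6490 * 5.94661 / 1000
F = 1.134 kN


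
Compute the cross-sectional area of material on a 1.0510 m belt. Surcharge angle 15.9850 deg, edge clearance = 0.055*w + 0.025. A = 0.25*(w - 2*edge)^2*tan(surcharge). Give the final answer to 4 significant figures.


edge = 0.055*1.0510 + 0.025 = 0.082805 m
ew = 1.0510 - 2*0.082805 = 0.88539 m
A = 0.25 * 0.88539^2 * tan(15.9850 deg)
A = 0.05614 m^2


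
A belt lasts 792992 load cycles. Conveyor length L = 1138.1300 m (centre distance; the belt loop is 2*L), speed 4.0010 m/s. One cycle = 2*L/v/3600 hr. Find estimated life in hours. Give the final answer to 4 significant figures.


cycle_time = 2 * 1138.1300 / 4.0010 / 3600 = 0.158034 hr
life = 792992 * 0.158034 = 125300 hours


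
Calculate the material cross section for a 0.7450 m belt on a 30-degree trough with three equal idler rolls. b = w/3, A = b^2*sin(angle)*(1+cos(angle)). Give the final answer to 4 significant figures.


b = 0.7450/3 = 0.248333 m
A = 0.248333^2 * sin(30 deg) * (1 + cos(30 deg))
A = 0.05754 m^2


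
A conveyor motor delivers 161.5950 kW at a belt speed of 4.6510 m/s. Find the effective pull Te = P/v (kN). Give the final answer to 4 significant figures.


Te = P / v = 161.5950 / 4.6510
Te = 34.74 kN


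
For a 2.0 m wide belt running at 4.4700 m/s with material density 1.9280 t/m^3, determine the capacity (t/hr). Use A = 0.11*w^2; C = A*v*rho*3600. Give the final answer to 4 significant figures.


A = 0.11 * 2.0^2 = 0.44 m^2
C = 0.44 * 4.4700 * 1.9280 * 3600
C = 13650 t/hr


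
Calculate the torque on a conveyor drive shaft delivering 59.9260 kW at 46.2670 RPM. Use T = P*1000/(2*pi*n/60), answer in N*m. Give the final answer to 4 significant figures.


omega = 2*pi*46.2670/60 = 4.84507 rad/s
T = 59.9260*1000 / 4.84507
T = 12370 N*m


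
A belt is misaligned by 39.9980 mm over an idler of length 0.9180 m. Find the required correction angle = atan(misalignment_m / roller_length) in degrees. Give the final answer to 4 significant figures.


misalign_m = 39.9980 / 1000 = 0.039998 m
angle = atan(0.039998 / 0.9180)
angle = 2.495 deg


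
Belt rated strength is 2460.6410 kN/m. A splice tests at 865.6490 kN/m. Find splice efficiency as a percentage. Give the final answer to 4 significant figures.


Eff = 865.6490 / 2460.6410 * 100
Eff = 35.18 %


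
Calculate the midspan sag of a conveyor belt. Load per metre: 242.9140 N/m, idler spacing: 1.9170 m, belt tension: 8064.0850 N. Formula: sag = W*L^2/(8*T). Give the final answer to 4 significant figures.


sag = 242.9140 * 1.9170^2 / (8 * 8064.0850)
sag = 0.01384 m


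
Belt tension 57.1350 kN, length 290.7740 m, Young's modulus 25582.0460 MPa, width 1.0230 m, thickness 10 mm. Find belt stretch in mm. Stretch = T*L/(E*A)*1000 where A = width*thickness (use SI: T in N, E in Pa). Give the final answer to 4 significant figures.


A = 1.0230 * 0.01 = 0.01023 m^2
Stretch = 57.1350*1000 * 290.7740 / (25582.0460e6 * 0.01023) * 1000
Stretch = 63.48 mm


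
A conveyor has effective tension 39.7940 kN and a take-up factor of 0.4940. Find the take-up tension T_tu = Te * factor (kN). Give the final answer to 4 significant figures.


T_tu = 39.7940 * 0.4940
T_tu = 19.66 kN


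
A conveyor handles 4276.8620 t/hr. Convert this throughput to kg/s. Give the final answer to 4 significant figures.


m_dot = 4276.8620 * 1000 / 3600
m_dot = 1188 kg/s


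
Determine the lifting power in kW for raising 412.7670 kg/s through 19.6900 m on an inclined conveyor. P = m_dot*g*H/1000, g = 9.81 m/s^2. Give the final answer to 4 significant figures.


P = 412.7670 * 9.81 * 19.6900 / 1000
P = 79.73 kW


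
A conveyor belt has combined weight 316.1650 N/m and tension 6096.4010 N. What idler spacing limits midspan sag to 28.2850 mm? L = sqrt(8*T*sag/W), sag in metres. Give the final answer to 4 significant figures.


sag = 28.2850/1000 = 0.028285 m
L = sqrt(8 * 6096.4010 * 0.028285 / 316.1650)
L = 2.089 m


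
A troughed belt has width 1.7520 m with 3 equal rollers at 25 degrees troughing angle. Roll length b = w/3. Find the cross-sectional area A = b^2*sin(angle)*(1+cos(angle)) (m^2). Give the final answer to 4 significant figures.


b = 1.7520/3 = 0.584 m
A = 0.584^2 * sin(25 deg) * (1 + cos(25 deg))
A = 0.2748 m^2


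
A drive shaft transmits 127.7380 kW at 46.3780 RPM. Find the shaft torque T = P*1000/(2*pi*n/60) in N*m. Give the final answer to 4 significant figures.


omega = 2*pi*46.3780/60 = 4.85669 rad/s
T = 127.7380*1000 / 4.85669
T = 26300 N*m


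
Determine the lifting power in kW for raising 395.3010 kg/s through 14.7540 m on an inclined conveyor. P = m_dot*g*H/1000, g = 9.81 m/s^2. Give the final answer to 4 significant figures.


P = 395.3010 * 9.81 * 14.7540 / 1000
P = 57.21 kW


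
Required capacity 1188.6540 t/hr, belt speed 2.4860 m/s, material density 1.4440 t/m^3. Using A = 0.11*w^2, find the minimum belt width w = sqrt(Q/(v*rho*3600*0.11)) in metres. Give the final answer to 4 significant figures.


A_req = 1188.6540 / (2.4860 * 1.4440 * 3600) = 0.0919781 m^2
w = sqrt(0.0919781 / 0.11)
w = 0.9144 m


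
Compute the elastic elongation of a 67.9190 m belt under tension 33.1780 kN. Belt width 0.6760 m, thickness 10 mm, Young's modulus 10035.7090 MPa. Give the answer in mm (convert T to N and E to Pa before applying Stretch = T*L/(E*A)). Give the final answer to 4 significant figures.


A = 0.6760 * 0.01 = 0.00676 m^2
Stretch = 33.1780*1000 * 67.9190 / (10035.7090e6 * 0.00676) * 1000
Stretch = 33.22 mm


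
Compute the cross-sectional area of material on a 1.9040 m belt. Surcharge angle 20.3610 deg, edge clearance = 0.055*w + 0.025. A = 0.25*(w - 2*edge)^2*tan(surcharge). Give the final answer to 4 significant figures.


edge = 0.055*1.9040 + 0.025 = 0.12972 m
ew = 1.9040 - 2*0.12972 = 1.64456 m
A = 0.25 * 1.64456^2 * tan(20.3610 deg)
A = 0.2509 m^2


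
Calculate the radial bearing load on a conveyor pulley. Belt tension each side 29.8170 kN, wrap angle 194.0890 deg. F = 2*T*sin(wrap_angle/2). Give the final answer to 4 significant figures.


F = 2 * 29.8170 * sin(194.0890/2 deg)
F = 59.18 kN


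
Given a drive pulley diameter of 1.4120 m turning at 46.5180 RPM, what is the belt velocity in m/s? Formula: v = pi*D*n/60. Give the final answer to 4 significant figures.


v = pi * 1.4120 * 46.5180 / 60
v = 3.439 m/s


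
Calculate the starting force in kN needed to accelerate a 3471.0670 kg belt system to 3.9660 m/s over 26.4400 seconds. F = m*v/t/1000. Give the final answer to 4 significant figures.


F = 3471.0670 * 3.9660 / 26.4400 / 1000
F = 0.5207 kN


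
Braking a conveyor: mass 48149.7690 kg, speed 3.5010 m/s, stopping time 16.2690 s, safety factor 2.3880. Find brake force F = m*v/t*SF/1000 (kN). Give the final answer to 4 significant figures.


F = 48149.7690 * 3.5010 / 16.2690 * 2.3880 / 1000
F = 24.74 kN


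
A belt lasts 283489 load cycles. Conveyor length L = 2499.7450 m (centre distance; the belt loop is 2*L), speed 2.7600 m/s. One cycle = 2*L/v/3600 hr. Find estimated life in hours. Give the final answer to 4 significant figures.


cycle_time = 2 * 2499.7450 / 2.7600 / 3600 = 0.503169 hr
life = 283489 * 0.503169 = 142600 hours


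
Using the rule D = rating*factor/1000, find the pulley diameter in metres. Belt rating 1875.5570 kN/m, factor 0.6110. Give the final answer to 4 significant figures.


D = 1875.5570 * 0.6110 / 1000
D = 1.146 m


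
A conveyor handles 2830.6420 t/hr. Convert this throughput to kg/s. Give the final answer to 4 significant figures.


m_dot = 2830.6420 * 1000 / 3600
m_dot = 786.3 kg/s


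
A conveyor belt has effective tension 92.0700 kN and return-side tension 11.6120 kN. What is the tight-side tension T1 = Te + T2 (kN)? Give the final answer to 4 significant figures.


T1 = Te + T2 = 92.0700 + 11.6120
T1 = 103.7 kN


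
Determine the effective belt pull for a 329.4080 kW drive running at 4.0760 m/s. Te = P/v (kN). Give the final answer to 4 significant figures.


Te = P / v = 329.4080 / 4.0760
Te = 80.82 kN


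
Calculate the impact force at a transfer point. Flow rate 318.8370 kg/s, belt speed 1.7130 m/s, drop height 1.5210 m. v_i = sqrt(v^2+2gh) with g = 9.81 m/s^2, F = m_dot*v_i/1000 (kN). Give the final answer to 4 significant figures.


v_i = sqrt(1.7130^2 + 2*9.81*1.5210) = 5.72507 m/s
F = 318.8370 * 5.72507 / 1000
F = 1.825 kN


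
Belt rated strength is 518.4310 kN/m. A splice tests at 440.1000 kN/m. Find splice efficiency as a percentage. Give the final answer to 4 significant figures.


Eff = 440.1000 / 518.4310 * 100
Eff = 84.89 %


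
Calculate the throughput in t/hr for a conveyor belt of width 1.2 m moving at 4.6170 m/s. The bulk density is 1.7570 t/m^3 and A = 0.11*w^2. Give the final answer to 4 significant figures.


A = 0.11 * 1.2^2 = 0.1584 m^2
C = 0.1584 * 4.6170 * 1.7570 * 3600
C = 4626 t/hr


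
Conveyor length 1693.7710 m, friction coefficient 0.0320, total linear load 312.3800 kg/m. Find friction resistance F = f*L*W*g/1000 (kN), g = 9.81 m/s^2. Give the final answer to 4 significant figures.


F = 0.0320 * 1693.7710 * 312.3800 * 9.81 / 1000
F = 166.1 kN


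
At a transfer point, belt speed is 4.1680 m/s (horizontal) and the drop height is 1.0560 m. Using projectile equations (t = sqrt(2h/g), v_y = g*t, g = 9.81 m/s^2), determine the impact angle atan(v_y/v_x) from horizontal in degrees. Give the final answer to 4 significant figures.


t = sqrt(2*1.0560/9.81) = 0.463994 s
v_y = 9.81 * 0.463994 = 4.55178 m/s
angle = atan(4.55178 / 4.1680) = 47.52 deg


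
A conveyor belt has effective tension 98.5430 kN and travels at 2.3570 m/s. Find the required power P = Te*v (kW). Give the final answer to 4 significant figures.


P = Te * v = 98.5430 * 2.3570
P = 232.3 kW


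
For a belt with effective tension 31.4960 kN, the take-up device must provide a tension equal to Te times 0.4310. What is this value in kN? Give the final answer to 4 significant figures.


T_tu = 31.4960 * 0.4310
T_tu = 13.57 kN


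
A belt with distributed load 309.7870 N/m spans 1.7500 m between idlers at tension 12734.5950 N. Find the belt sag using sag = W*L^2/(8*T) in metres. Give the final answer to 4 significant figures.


sag = 309.7870 * 1.7500^2 / (8 * 12734.5950)
sag = 0.009312 m


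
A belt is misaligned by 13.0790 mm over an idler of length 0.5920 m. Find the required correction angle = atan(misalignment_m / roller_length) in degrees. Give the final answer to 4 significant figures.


misalign_m = 13.0790 / 1000 = 0.013079 m
angle = atan(0.013079 / 0.5920)
angle = 1.266 deg


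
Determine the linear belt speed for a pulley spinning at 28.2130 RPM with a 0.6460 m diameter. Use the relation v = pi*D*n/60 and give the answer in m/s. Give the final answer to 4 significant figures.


v = pi * 0.6460 * 28.2130 / 60
v = 0.9543 m/s


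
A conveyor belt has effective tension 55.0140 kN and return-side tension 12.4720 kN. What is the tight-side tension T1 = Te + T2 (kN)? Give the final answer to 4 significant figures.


T1 = Te + T2 = 55.0140 + 12.4720
T1 = 67.49 kN


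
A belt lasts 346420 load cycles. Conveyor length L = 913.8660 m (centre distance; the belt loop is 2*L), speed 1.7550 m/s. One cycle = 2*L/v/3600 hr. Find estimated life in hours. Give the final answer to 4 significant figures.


cycle_time = 2 * 913.8660 / 1.7550 / 3600 = 0.28929 hr
life = 346420 * 0.28929 = 100200 hours


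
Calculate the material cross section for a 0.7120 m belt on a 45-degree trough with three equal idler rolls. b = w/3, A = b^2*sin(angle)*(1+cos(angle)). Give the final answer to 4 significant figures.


b = 0.7120/3 = 0.237333 m
A = 0.237333^2 * sin(45 deg) * (1 + cos(45 deg))
A = 0.06799 m^2


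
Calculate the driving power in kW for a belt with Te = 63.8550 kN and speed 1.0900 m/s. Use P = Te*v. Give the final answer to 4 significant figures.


P = Te * v = 63.8550 * 1.0900
P = 69.60 kW


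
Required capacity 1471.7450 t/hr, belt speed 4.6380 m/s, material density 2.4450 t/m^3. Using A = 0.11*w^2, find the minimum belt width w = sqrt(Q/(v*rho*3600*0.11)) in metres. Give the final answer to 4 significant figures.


A_req = 1471.7450 / (4.6380 * 2.4450 * 3600) = 0.0360513 m^2
w = sqrt(0.0360513 / 0.11)
w = 0.5725 m


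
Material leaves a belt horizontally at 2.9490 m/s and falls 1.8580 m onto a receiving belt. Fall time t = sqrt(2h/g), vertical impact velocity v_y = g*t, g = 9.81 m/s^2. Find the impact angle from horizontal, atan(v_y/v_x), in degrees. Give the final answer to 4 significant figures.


t = sqrt(2*1.8580/9.81) = 0.615465 s
v_y = 9.81 * 0.615465 = 6.03771 m/s
angle = atan(6.03771 / 2.9490) = 63.97 deg


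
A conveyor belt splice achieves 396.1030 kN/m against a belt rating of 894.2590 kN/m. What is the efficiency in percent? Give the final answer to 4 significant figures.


Eff = 396.1030 / 894.2590 * 100
Eff = 44.29 %


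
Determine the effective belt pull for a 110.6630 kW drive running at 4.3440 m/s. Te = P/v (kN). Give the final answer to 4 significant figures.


Te = P / v = 110.6630 / 4.3440
Te = 25.47 kN


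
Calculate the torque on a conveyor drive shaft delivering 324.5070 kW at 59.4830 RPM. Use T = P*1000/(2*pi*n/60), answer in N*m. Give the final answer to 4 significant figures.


omega = 2*pi*59.4830/60 = 6.22905 rad/s
T = 324.5070*1000 / 6.22905
T = 52100 N*m


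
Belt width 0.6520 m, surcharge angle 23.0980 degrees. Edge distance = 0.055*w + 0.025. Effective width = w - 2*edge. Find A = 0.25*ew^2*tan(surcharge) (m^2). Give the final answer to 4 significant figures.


edge = 0.055*0.6520 + 0.025 = 0.06086 m
ew = 0.6520 - 2*0.06086 = 0.53028 m
A = 0.25 * 0.53028^2 * tan(23.0980 deg)
A = 0.02998 m^2


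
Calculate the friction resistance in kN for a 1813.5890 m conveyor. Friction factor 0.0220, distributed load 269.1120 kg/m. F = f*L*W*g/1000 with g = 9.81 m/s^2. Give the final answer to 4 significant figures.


F = 0.0220 * 1813.5890 * 269.1120 * 9.81 / 1000
F = 105.3 kN


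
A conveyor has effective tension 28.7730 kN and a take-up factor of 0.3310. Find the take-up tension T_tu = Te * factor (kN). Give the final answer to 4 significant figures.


T_tu = 28.7730 * 0.3310
T_tu = 9.524 kN


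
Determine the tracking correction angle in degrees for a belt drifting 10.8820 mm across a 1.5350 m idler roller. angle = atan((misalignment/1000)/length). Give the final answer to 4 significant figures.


misalign_m = 10.8820 / 1000 = 0.010882 m
angle = atan(0.010882 / 1.5350)
angle = 0.4062 deg


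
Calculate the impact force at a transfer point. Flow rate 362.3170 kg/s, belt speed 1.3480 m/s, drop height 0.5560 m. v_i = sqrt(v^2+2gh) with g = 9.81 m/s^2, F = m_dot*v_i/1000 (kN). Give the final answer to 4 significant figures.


v_i = sqrt(1.3480^2 + 2*9.81*0.5560) = 3.56733 m/s
F = 362.3170 * 3.56733 / 1000
F = 1.293 kN


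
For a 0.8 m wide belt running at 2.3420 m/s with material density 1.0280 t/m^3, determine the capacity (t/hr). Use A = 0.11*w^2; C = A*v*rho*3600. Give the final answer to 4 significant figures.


A = 0.11 * 0.8^2 = 0.0704 m^2
C = 0.0704 * 2.3420 * 1.0280 * 3600
C = 610.2 t/hr


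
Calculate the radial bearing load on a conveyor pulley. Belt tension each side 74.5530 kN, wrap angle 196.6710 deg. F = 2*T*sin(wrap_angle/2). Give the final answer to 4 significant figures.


F = 2 * 74.5530 * sin(196.6710/2 deg)
F = 147.5 kN


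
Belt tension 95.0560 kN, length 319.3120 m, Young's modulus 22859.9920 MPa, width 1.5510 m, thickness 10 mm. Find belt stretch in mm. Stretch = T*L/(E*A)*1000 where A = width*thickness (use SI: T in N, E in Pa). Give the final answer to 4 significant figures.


A = 1.5510 * 0.01 = 0.01551 m^2
Stretch = 95.0560*1000 * 319.3120 / (22859.9920e6 * 0.01551) * 1000
Stretch = 85.61 mm


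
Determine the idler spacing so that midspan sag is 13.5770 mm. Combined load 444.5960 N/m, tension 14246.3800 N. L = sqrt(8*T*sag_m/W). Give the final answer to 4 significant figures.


sag = 13.5770/1000 = 0.013577 m
L = sqrt(8 * 14246.3800 * 0.013577 / 444.5960)
L = 1.866 m


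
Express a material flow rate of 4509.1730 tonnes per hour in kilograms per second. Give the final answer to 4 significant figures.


m_dot = 4509.1730 * 1000 / 3600
m_dot = 1253 kg/s


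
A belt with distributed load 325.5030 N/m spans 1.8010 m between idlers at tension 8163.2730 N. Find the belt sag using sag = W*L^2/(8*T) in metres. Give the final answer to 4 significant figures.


sag = 325.5030 * 1.8010^2 / (8 * 8163.2730)
sag = 0.01617 m


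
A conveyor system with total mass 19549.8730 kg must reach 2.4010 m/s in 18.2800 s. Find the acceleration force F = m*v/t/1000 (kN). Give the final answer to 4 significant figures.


F = 19549.8730 * 2.4010 / 18.2800 / 1000
F = 2.568 kN


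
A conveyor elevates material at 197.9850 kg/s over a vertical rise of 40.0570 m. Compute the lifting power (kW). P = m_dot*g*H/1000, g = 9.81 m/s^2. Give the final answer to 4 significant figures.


P = 197.9850 * 9.81 * 40.0570 / 1000
P = 77.80 kW


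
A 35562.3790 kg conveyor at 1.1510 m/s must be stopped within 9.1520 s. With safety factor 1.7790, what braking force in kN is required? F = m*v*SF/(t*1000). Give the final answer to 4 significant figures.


F = 35562.3790 * 1.1510 / 9.1520 * 1.7790 / 1000
F = 7.957 kN


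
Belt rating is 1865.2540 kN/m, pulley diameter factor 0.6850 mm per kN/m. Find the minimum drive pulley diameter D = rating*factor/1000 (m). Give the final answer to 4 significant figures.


D = 1865.2540 * 0.6850 / 1000
D = 1.278 m


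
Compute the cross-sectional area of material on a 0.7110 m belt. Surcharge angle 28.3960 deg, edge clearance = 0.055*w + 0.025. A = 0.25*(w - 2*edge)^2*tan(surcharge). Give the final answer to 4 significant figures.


edge = 0.055*0.7110 + 0.025 = 0.064105 m
ew = 0.7110 - 2*0.064105 = 0.58279 m
A = 0.25 * 0.58279^2 * tan(28.3960 deg)
A = 0.04590 m^2


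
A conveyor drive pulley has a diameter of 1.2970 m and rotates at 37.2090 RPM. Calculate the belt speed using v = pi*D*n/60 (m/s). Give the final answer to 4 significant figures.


v = pi * 1.2970 * 37.2090 / 60
v = 2.527 m/s


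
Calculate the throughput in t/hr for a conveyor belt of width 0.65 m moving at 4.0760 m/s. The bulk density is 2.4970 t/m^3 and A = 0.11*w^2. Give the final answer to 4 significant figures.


A = 0.11 * 0.65^2 = 0.046475 m^2
C = 0.046475 * 4.0760 * 2.4970 * 3600
C = 1703 t/hr


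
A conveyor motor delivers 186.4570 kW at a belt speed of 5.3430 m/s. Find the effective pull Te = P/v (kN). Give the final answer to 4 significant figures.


Te = P / v = 186.4570 / 5.3430
Te = 34.90 kN


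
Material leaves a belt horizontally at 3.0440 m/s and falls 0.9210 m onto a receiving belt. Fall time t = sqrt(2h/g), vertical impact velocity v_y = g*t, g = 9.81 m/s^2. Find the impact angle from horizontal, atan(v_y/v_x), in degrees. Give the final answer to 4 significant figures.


t = sqrt(2*0.9210/9.81) = 0.433322 s
v_y = 9.81 * 0.433322 = 4.25089 m/s
angle = atan(4.25089 / 3.0440) = 54.39 deg


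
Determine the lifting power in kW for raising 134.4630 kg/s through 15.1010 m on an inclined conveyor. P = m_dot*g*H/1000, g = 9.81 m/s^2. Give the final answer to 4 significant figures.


P = 134.4630 * 9.81 * 15.1010 / 1000
P = 19.92 kW


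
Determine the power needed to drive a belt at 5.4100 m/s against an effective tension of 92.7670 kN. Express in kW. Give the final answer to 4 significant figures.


P = Te * v = 92.7670 * 5.4100
P = 501.9 kW


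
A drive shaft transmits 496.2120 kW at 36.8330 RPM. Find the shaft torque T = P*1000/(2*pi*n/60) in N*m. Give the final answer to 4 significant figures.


omega = 2*pi*36.8330/60 = 3.85714 rad/s
T = 496.2120*1000 / 3.85714
T = 128600 N*m


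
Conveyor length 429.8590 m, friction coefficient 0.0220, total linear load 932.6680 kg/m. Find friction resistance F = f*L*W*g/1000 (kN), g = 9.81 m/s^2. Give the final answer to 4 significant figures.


F = 0.0220 * 429.8590 * 932.6680 * 9.81 / 1000
F = 86.53 kN


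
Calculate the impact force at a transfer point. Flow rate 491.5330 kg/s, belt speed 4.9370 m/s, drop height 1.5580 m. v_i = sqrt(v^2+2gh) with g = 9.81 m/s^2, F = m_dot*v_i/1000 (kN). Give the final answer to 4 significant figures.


v_i = sqrt(4.9370^2 + 2*9.81*1.5580) = 7.41228 m/s
F = 491.5330 * 7.41228 / 1000
F = 3.643 kN


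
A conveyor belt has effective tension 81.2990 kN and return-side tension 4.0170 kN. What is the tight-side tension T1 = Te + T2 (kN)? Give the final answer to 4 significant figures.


T1 = Te + T2 = 81.2990 + 4.0170
T1 = 85.32 kN


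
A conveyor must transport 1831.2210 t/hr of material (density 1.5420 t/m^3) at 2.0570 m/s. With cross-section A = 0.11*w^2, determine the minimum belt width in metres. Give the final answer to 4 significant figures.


A_req = 1831.2210 / (2.0570 * 1.5420 * 3600) = 0.160369 m^2
w = sqrt(0.160369 / 0.11)
w = 1.207 m


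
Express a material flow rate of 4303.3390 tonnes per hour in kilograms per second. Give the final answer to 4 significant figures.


m_dot = 4303.3390 * 1000 / 3600
m_dot = 1195 kg/s


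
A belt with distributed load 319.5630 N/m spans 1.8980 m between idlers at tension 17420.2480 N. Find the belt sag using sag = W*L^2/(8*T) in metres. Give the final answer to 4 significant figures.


sag = 319.5630 * 1.8980^2 / (8 * 17420.2480)
sag = 0.008260 m


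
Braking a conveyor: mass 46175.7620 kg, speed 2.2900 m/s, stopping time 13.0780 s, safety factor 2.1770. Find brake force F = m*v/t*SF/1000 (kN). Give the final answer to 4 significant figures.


F = 46175.7620 * 2.2900 / 13.0780 * 2.1770 / 1000
F = 17.60 kN


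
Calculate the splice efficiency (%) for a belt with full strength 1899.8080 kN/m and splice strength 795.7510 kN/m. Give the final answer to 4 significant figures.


Eff = 795.7510 / 1899.8080 * 100
Eff = 41.89 %


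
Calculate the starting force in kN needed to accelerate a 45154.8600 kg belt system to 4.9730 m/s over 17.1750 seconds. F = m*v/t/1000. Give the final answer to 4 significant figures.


F = 45154.8600 * 4.9730 / 17.1750 / 1000
F = 13.07 kN


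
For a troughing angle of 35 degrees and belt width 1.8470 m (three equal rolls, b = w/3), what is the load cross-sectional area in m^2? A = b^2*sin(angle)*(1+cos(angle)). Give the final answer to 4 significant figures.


b = 1.8470/3 = 0.615667 m
A = 0.615667^2 * sin(35 deg) * (1 + cos(35 deg))
A = 0.3955 m^2


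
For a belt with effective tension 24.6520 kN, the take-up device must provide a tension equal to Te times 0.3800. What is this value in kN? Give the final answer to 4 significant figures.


T_tu = 24.6520 * 0.3800
T_tu = 9.368 kN


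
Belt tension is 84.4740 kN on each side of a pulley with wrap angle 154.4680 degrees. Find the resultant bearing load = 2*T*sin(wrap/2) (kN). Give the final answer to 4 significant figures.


F = 2 * 84.4740 * sin(154.4680/2 deg)
F = 164.8 kN


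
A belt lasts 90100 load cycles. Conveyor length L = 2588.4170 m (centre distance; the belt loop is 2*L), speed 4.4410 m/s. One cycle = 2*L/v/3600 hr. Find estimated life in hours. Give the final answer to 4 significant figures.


cycle_time = 2 * 2588.4170 / 4.4410 / 3600 = 0.323803 hr
life = 90100 * 0.323803 = 29170 hours


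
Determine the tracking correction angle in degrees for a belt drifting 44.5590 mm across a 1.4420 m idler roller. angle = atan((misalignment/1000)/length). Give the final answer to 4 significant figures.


misalign_m = 44.5590 / 1000 = 0.044559 m
angle = atan(0.044559 / 1.4420)
angle = 1.770 deg


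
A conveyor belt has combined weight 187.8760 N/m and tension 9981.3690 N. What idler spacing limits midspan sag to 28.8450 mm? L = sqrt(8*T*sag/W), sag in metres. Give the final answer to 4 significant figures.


sag = 28.8450/1000 = 0.028845 m
L = sqrt(8 * 9981.3690 * 0.028845 / 187.8760)
L = 3.501 m


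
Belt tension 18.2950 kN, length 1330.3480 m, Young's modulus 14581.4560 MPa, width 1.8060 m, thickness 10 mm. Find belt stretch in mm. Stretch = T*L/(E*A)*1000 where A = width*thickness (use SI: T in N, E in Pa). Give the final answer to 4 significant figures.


A = 1.8060 * 0.01 = 0.01806 m^2
Stretch = 18.2950*1000 * 1330.3480 / (14581.4560e6 * 0.01806) * 1000
Stretch = 92.42 mm


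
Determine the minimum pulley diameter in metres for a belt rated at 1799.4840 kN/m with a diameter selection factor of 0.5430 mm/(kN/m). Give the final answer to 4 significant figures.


D = 1799.4840 * 0.5430 / 1000
D = 0.9771 m


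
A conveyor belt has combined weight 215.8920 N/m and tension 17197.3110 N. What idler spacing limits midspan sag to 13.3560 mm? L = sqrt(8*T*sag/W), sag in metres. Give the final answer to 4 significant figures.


sag = 13.3560/1000 = 0.013356 m
L = sqrt(8 * 17197.3110 * 0.013356 / 215.8920)
L = 2.917 m


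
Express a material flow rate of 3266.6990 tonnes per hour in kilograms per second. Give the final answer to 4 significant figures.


m_dot = 3266.6990 * 1000 / 3600
m_dot = 907.4 kg/s


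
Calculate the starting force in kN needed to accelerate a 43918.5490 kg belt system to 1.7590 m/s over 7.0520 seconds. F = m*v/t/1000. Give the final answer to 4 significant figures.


F = 43918.5490 * 1.7590 / 7.0520 / 1000
F = 10.95 kN


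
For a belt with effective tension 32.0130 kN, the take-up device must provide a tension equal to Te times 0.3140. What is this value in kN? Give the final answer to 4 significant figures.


T_tu = 32.0130 * 0.3140
T_tu = 10.05 kN


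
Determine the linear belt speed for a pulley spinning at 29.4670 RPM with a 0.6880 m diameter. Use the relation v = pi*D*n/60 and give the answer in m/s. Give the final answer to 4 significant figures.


v = pi * 0.6880 * 29.4670 / 60
v = 1.062 m/s


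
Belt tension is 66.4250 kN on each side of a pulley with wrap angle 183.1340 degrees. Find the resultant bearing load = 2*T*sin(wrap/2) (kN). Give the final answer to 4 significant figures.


F = 2 * 66.4250 * sin(183.1340/2 deg)
F = 132.8 kN


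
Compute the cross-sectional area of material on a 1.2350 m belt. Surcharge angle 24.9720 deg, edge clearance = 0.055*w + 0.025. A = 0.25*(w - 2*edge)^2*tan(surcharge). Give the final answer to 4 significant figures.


edge = 0.055*1.2350 + 0.025 = 0.092925 m
ew = 1.2350 - 2*0.092925 = 1.04915 m
A = 0.25 * 1.04915^2 * tan(24.9720 deg)
A = 0.1282 m^2


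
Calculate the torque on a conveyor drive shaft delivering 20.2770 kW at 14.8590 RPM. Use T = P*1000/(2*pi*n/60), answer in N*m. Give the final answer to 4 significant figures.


omega = 2*pi*14.8590/60 = 1.55603 rad/s
T = 20.2770*1000 / 1.55603
T = 13030 N*m


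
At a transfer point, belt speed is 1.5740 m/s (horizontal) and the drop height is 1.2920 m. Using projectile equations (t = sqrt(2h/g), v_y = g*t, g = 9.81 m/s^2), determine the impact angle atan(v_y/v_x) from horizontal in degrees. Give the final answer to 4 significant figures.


t = sqrt(2*1.2920/9.81) = 0.51323 s
v_y = 9.81 * 0.51323 = 5.03479 m/s
angle = atan(5.03479 / 1.5740) = 72.64 deg


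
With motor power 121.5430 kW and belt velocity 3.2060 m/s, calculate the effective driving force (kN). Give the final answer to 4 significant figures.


Te = P / v = 121.5430 / 3.2060
Te = 37.91 kN


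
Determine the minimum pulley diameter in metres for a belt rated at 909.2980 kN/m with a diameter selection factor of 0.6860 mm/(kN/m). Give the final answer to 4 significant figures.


D = 909.2980 * 0.6860 / 1000
D = 0.6238 m


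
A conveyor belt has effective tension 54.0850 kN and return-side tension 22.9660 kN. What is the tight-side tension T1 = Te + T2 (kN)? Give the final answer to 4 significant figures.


T1 = Te + T2 = 54.0850 + 22.9660
T1 = 77.05 kN


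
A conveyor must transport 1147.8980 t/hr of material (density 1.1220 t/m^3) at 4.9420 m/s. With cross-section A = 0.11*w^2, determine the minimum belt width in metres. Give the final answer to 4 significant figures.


A_req = 1147.8980 / (4.9420 * 1.1220 * 3600) = 0.0575049 m^2
w = sqrt(0.0575049 / 0.11)
w = 0.7230 m


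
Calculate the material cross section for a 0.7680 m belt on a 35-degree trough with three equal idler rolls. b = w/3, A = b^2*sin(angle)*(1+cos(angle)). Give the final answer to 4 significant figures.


b = 0.7680/3 = 0.256 m
A = 0.256^2 * sin(35 deg) * (1 + cos(35 deg))
A = 0.06838 m^2


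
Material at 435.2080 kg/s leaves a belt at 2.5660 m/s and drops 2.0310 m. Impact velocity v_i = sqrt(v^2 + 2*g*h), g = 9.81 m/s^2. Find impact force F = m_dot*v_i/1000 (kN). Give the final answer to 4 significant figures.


v_i = sqrt(2.5660^2 + 2*9.81*2.0310) = 6.81415 m/s
F = 435.2080 * 6.81415 / 1000
F = 2.966 kN


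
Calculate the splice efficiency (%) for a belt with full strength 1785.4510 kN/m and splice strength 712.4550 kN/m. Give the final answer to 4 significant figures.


Eff = 712.4550 / 1785.4510 * 100
Eff = 39.90 %


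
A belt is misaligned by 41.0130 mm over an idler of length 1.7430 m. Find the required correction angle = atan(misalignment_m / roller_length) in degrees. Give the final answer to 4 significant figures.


misalign_m = 41.0130 / 1000 = 0.041013 m
angle = atan(0.041013 / 1.7430)
angle = 1.348 deg


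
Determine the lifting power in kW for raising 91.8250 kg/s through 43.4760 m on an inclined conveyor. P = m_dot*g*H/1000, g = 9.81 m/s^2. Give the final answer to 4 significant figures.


P = 91.8250 * 9.81 * 43.4760 / 1000
P = 39.16 kW


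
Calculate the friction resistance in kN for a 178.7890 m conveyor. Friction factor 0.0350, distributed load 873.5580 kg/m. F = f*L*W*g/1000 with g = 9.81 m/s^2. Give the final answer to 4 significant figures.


F = 0.0350 * 178.7890 * 873.5580 * 9.81 / 1000
F = 53.63 kN


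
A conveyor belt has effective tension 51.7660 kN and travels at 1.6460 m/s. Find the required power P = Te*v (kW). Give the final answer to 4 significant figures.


P = Te * v = 51.7660 * 1.6460
P = 85.21 kW


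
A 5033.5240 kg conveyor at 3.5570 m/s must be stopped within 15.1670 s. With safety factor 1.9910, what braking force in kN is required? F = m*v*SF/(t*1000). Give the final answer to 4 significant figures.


F = 5033.5240 * 3.5570 / 15.1670 * 1.9910 / 1000
F = 2.350 kN


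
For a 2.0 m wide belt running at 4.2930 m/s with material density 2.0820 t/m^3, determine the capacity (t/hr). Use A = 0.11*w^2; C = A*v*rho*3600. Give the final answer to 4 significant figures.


A = 0.11 * 2.0^2 = 0.44 m^2
C = 0.44 * 4.2930 * 2.0820 * 3600
C = 14160 t/hr


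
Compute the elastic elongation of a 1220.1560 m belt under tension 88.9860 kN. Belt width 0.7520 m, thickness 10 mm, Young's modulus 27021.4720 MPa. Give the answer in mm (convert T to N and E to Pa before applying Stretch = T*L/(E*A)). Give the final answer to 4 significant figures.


A = 0.7520 * 0.01 = 0.00752 m^2
Stretch = 88.9860*1000 * 1220.1560 / (27021.4720e6 * 0.00752) * 1000
Stretch = 534.3 mm


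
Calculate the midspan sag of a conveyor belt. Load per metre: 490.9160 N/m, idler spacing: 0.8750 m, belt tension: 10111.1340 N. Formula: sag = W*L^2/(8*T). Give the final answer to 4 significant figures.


sag = 490.9160 * 0.8750^2 / (8 * 10111.1340)
sag = 0.004647 m


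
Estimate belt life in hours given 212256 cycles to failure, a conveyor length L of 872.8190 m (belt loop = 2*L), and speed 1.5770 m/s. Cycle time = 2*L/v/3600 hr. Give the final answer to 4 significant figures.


cycle_time = 2 * 872.8190 / 1.5770 / 3600 = 0.307482 hr
life = 212256 * 0.307482 = 65260 hours


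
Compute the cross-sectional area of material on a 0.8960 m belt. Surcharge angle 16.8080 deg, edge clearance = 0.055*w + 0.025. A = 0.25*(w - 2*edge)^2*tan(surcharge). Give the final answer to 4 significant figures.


edge = 0.055*0.8960 + 0.025 = 0.07428 m
ew = 0.8960 - 2*0.07428 = 0.74744 m
A = 0.25 * 0.74744^2 * tan(16.8080 deg)
A = 0.04219 m^2


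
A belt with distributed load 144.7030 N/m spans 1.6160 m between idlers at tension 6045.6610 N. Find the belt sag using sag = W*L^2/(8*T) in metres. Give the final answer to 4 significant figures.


sag = 144.7030 * 1.6160^2 / (8 * 6045.6610)
sag = 0.007813 m


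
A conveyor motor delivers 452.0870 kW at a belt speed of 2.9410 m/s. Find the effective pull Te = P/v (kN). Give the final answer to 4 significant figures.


Te = P / v = 452.0870 / 2.9410
Te = 153.7 kN


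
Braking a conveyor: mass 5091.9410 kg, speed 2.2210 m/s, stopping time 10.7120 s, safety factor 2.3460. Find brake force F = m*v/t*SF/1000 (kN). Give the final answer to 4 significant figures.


F = 5091.9410 * 2.2210 / 10.7120 * 2.3460 / 1000
F = 2.477 kN


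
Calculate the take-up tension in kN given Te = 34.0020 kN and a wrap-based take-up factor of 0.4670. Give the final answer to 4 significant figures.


T_tu = 34.0020 * 0.4670
T_tu = 15.88 kN


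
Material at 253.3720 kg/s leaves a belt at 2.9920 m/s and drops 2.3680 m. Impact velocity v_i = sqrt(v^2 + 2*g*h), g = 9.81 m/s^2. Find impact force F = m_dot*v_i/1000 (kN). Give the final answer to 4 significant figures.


v_i = sqrt(2.9920^2 + 2*9.81*2.3680) = 7.44394 m/s
F = 253.3720 * 7.44394 / 1000
F = 1.886 kN


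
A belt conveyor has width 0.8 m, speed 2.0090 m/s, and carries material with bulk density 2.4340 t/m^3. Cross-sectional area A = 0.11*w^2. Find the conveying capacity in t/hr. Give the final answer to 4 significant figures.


A = 0.11 * 0.8^2 = 0.0704 m^2
C = 0.0704 * 2.0090 * 2.4340 * 3600
C = 1239 t/hr


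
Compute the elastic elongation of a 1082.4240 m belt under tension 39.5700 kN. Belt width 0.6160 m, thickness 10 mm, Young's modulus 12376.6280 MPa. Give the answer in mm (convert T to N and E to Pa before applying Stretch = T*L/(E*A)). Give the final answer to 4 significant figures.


A = 0.6160 * 0.01 = 0.00616 m^2
Stretch = 39.5700*1000 * 1082.4240 / (12376.6280e6 * 0.00616) * 1000
Stretch = 561.8 mm


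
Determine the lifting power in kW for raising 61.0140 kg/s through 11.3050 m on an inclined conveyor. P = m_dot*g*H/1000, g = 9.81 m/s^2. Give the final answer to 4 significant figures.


P = 61.0140 * 9.81 * 11.3050 / 1000
P = 6.767 kW
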